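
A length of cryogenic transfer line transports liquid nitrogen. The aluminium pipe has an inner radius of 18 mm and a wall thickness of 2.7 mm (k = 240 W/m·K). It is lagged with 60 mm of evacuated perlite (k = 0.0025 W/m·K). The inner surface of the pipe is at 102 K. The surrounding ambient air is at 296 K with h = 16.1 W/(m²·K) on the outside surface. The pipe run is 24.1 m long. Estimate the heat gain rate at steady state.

Q ≈ 53.9 W

Radial resistances (cylindrical: R_cond = ln(r_o/r_i)/(2πkL), R_conv = 1/(h·2πrL)):
R_aluminium pipe wall = ln(20.7/18)/(2π×240×24.1) = 3.846×10^-6 K/W
R_evacuated perlite = ln(80.7/20.7)/(2π×0.0025×24.1) = 3.594 K/W
R_outer film = 1/(h_o·2πr_oL) = 1/(16.1×2π×0.0807×24.1) = 0.005083 K/W
R_total = 3.599 K/W
Q = ΔT/R_total = 194/3.599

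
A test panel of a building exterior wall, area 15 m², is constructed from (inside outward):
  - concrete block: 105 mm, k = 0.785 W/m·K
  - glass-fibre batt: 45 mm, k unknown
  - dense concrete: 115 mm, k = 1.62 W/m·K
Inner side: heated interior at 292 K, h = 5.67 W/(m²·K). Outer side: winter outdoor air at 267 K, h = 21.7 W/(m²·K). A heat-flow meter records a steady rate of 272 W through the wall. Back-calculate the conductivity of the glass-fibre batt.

Model the wall as resistances in series:
R_inner film = 1/(h_i·A) = 1/(5.67×15) = 0.01176 K/W
R_concrete block = L/(kA) = 0.105/(0.785×15) = 0.008917 K/W
R_dense concrete = L/(kA) = 0.115/(1.62×15) = 0.004733 K/W
R_outer film = 1/(h_o·A) = 1/(21.7×15) = 0.003072 K/W
Sum of known resistances R_other = 0.02848 K/W
Total R = ΔT/Q = 25/272 = 0.09191 K/W
R_glass-fibre batt = R_total − R_other = 0.06343 K/W
k = L/(R·A) = 0.045/(0.06343×15)

k ≈ 0.0473 W/(m·K)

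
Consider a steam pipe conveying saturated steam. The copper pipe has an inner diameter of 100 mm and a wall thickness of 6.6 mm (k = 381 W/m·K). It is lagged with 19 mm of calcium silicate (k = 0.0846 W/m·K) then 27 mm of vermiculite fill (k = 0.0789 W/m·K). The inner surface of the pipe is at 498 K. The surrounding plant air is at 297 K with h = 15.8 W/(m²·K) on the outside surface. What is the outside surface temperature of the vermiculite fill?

Cylindrical conduction, so R = ln(r₂/r₁)/(2πkL) per layer, in series:
R_copper pipe wall = ln(56.6/50)/(2π×381×1) = 5.179×10^-5 K/W
R_calcium silicate = ln(75.6/56.6)/(2π×0.0846×1) = 0.5445 K/W
R_vermiculite fill = ln(102.6/75.6)/(2π×0.0789×1) = 0.616 K/W
R_outer film = 1/(h_o·2πr_oL) = 1/(15.8×2π×0.1026×1) = 0.09818 K/W
R_total = 1.259 K/W
Q = ΔT/R_total = 201/1.259
Q = 160 W/m
T_interface = T_inner − Q·ΣR(inner→interface) = 498 − 160×1.161

T ≈ 313 K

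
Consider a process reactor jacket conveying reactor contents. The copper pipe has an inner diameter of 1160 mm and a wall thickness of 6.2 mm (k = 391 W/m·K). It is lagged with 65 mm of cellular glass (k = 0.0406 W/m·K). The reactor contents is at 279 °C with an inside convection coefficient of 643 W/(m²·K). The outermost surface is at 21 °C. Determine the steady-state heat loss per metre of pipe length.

q′ ≈ 625 W/m

For a radial system each layer contributes R = ln(r_out/r_in)/(2πkL); films add R = 1/(hA).
R_inner film = 1/(h_i·2πr₁L) = 1/(643×2π×0.58×1) = 4.268×10^-4 K/W
R_copper pipe wall = ln(586.2/580)/(2π×391×1) = 4.328×10^-6 K/W
R_cellular glass = ln(651.2/586.2)/(2π×0.0406×1) = 0.4122 K/W
R_total = 0.4126 K/W
Q = ΔT/R_total = 258/0.4126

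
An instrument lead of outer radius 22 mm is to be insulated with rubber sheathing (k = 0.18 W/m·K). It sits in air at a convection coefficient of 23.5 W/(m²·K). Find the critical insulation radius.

r_cr ≈ 7.66 mm

For a cylinder r_cr = k/h = 0.18/23.5
r_cr = 7.66 mm; since the bare radius (22 mm) is above r_cr, any added insulation will reduce heat loss.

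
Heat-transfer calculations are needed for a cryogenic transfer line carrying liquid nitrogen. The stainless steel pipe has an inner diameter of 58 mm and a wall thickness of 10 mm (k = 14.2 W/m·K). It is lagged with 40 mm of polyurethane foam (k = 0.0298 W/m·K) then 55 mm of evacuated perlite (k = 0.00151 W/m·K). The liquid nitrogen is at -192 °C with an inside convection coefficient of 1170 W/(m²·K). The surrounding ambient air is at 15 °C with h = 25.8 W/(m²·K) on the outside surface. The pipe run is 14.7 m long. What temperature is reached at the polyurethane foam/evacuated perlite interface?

T ≈ -179 °C

Per-layer cylindrical resistances, series-summed:
R_inner film = 1/(h_i·2πr₁L) = 1/(1170×2π×0.029×14.7) = 3.191×10^-4 K/W
R_stainless steel pipe wall = ln(39/29)/(2π×14.2×14.7) = 2.259×10^-4 K/W
R_polyurethane foam = ln(79/39)/(2π×0.0298×14.7) = 0.2565 K/W
R_evacuated perlite = ln(134/79)/(2π×0.00151×14.7) = 3.789 K/W
R_outer film = 1/(h_o·2πr_oL) = 1/(25.8×2π×0.134×14.7) = 0.003132 K/W
R_total = 4.049 K/W
Q = ΔT/R_total = 207/4.049
Q = 51.1 W
T_interface = T_inner + Q·ΣR(inner→interface) = -192 + 51.1×0.257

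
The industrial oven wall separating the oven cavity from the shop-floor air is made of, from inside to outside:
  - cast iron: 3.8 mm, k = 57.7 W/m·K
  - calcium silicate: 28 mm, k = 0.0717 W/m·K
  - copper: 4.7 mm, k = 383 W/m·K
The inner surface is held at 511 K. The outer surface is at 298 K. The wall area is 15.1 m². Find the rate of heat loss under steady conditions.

Model the wall as resistances in series:
R_cast iron = L/(kA) = 0.0038/(57.7×15.1) = 4.361×10^-6 K/W
R_calcium silicate = L/(kA) = 0.028/(0.0717×15.1) = 0.02586 K/W
R_copper = L/(kA) = 0.0047/(383×15.1) = 8.127×10^-7 K/W
R_total = 0.02587 K/W
Q = ΔT / R_total = 213 / 0.02587

Q ≈ 8230 W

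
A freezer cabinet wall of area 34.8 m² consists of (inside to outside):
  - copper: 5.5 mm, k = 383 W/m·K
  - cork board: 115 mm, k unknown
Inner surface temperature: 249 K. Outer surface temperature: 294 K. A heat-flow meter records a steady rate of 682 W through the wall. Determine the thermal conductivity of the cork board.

k ≈ 0.0501 W/(m·K)

Model the wall as resistances in series:
R_copper = L/(kA) = 0.0055/(383×34.8) = 4.127×10^-7 K/W
Sum of known resistances R_other = 4.127×10^-7 K/W
Total R = ΔT/Q = 45/682 = 0.06598 K/W
R_cork board = R_total − R_other = 0.06598 K/W
k = L/(R·A) = 0.115/(0.06598×34.8)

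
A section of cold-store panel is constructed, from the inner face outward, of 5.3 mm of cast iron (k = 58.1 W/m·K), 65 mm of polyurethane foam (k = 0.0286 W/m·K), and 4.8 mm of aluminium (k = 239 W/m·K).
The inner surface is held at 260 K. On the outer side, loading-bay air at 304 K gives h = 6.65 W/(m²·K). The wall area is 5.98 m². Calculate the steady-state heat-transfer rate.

Series thermal resistances:
R_cast iron = L/(kA) = 0.0053/(58.1×5.98) = 1.525×10^-5 K/W
R_polyurethane foam = L/(kA) = 0.065/(0.0286×5.98) = 0.3801 K/W
R_aluminium = L/(kA) = 0.0048/(239×5.98) = 3.358×10^-6 K/W
R_outer film = 1/(h_o·A) = 1/(6.65×5.98) = 0.02515 K/W
R_total = 0.4052 K/W
Q = ΔT / R_total = 44 / 0.4052

Q ≈ 109 W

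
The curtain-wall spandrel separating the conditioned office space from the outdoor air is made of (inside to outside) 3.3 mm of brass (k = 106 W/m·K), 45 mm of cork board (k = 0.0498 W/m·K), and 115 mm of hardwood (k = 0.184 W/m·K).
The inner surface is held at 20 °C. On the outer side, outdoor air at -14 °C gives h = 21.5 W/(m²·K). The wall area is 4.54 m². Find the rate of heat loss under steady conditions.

Q ≈ 98 W

Treating each layer as a thermal resistance in series:
R_brass = L/(kA) = 0.0033/(106×4.54) = 6.857×10^-6 K/W
R_cork board = L/(kA) = 0.045/(0.0498×4.54) = 0.199 K/W
R_hardwood = L/(kA) = 0.115/(0.184×4.54) = 0.1377 K/W
R_outer film = 1/(h_o·A) = 1/(21.5×4.54) = 0.01024 K/W
R_total = 0.347 K/W
Q = ΔT / R_total = 34 / 0.347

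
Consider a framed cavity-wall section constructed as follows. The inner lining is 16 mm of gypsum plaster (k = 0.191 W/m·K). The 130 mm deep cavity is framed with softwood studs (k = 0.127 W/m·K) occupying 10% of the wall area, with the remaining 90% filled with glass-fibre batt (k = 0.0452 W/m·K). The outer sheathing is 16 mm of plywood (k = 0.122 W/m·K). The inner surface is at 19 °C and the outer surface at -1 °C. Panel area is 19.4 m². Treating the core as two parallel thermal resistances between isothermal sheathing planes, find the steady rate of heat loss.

Sheathing layers in series; stud and cavity paths in parallel between them.
R_inner = 0.016/(0.191×19.4) = 0.004318 K/W
R_stud  = 0.13/(0.127×0.1×19.4) = 0.5276 K/W
R_cav   = 0.13/(0.0452×0.9×19.4) = 0.1647 K/W
1/R_core = 1/R_stud + 1/R_cav → R_core = 0.1255 K/W
R_outer = 0.016/(0.122×19.4) = 0.00676 K/W
R_total = 0.1366 K/W
Q = ΔT/R_total = 20/0.1366

Q ≈ 146 W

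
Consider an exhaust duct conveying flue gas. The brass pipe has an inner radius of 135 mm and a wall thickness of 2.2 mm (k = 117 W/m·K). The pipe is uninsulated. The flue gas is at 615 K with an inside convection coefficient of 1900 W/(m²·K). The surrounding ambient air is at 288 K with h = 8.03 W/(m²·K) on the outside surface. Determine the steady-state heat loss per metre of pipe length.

q′ ≈ 2250 W/m

Radial resistances (cylindrical: R_cond = ln(r_o/r_i)/(2πkL), R_conv = 1/(h·2πrL)):
R_inner film = 1/(h_i·2πr₁L) = 1/(1900×2π×0.135×1) = 6.205×10^-4 K/W
R_brass pipe wall = ln(137.2/135)/(2π×117×1) = 2.199×10^-5 K/W
R_outer film = 1/(h_o·2πr_oL) = 1/(8.03×2π×0.1372×1) = 0.1445 K/W
R_total = 0.1451 K/W
Q = ΔT/R_total = 327/0.1451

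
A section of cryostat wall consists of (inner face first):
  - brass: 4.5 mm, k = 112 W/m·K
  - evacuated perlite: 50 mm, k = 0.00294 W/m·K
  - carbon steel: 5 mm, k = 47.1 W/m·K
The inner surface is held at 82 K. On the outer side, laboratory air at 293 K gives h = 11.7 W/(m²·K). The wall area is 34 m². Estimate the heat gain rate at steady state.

Q ≈ 420 W

Using the resistance-network approach (series):
R_brass = L/(kA) = 0.0045/(112×34) = 1.182×10^-6 K/W
R_evacuated perlite = L/(kA) = 0.05/(0.00294×34) = 0.5002 K/W
R_carbon steel = L/(kA) = 0.005/(47.1×34) = 3.122×10^-6 K/W
R_outer film = 1/(h_o·A) = 1/(11.7×34) = 0.002514 K/W
R_total = 0.5027 K/W
Q = ΔT / R_total = 211 / 0.5027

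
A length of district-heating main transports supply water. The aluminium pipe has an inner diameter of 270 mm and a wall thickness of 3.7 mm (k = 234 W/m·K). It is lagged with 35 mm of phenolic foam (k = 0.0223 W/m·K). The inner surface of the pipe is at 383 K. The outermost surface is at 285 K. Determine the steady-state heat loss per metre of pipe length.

q′ ≈ 61 W/m

Cylindrical conduction, so R = ln(r₂/r₁)/(2πkL) per layer, in series:
R_aluminium pipe wall = ln(138.7/135)/(2π×234×1) = 1.839×10^-5 K/W
R_phenolic foam = ln(173.7/138.7)/(2π×0.0223×1) = 1.606 K/W
R_total = 1.606 K/W
Q = ΔT/R_total = 98/1.606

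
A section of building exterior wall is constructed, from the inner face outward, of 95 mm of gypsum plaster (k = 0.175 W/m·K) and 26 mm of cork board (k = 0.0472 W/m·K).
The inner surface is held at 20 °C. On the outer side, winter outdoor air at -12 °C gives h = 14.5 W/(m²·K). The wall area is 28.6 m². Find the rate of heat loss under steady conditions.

Q ≈ 787 W

Treating each layer as a thermal resistance in series:
R_gypsum plaster = L/(kA) = 0.095/(0.175×28.6) = 0.01898 K/W
R_cork board = L/(kA) = 0.026/(0.0472×28.6) = 0.01926 K/W
R_outer film = 1/(h_o·A) = 1/(14.5×28.6) = 0.002411 K/W
R_total = 0.04065 K/W
Q = ΔT / R_total = 32 / 0.04065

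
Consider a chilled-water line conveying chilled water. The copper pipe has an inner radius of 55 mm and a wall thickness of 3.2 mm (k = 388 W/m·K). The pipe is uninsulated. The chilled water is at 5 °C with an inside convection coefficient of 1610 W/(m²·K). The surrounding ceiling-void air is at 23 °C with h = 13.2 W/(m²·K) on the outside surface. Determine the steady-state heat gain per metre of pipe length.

Cylindrical conduction, so R = ln(r₂/r₁)/(2πkL) per layer, in series:
R_inner film = 1/(h_i·2πr₁L) = 1/(1610×2π×0.055×1) = 0.001797 K/W
R_copper pipe wall = ln(58.2/55)/(2π×388×1) = 2.32×10^-5 K/W
R_outer film = 1/(h_o·2πr_oL) = 1/(13.2×2π×0.0582×1) = 0.2072 K/W
R_total = 0.209 K/W
Q = ΔT/R_total = 18/0.209

q′ ≈ 86.1 W/m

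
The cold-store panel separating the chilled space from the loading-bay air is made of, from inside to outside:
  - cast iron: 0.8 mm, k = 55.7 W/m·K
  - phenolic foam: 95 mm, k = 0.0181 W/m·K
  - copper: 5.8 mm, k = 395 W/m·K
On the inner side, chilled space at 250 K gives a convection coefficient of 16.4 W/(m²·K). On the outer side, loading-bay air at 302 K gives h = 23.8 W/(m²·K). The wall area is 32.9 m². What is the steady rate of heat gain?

Q ≈ 320 W

Using the resistance-network approach (series):
R_inner film = 1/(h_i·A) = 1/(16.4×32.9) = 0.001853 K/W
R_cast iron = L/(kA) = 0.0008/(55.7×32.9) = 4.366×10^-7 K/W
R_phenolic foam = L/(kA) = 0.095/(0.0181×32.9) = 0.1595 K/W
R_copper = L/(kA) = 0.0058/(395×32.9) = 4.463×10^-7 K/W
R_outer film = 1/(h_o·A) = 1/(23.8×32.9) = 0.001277 K/W
R_total = 0.1627 K/W
Q = ΔT / R_total = 52 / 0.1627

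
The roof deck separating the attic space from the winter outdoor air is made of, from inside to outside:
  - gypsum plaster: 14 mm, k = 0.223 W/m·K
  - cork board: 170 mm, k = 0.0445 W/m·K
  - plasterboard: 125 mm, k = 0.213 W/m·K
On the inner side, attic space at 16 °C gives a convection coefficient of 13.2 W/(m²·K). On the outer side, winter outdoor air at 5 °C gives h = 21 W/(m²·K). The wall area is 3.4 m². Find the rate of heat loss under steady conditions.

Q ≈ 8.14 W

Treating each layer as a thermal resistance in series:
R_inner film = 1/(h_i·A) = 1/(13.2×3.4) = 0.02228 K/W
R_gypsum plaster = L/(kA) = 0.014/(0.223×3.4) = 0.01846 K/W
R_cork board = L/(kA) = 0.17/(0.0445×3.4) = 1.124 K/W
R_plasterboard = L/(kA) = 0.125/(0.213×3.4) = 0.1726 K/W
R_outer film = 1/(h_o·A) = 1/(21×3.4) = 0.01401 K/W
R_total = 1.351 K/W
Q = ΔT / R_total = 11 / 1.351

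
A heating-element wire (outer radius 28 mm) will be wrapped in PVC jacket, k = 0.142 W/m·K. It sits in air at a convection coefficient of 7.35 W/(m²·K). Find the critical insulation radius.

For a cylinder r_cr = k/h = 0.142/7.35
r_cr = 19.3 mm; since the bare radius (28 mm) is above r_cr, any added insulation will reduce heat loss.

r_cr ≈ 19.3 mm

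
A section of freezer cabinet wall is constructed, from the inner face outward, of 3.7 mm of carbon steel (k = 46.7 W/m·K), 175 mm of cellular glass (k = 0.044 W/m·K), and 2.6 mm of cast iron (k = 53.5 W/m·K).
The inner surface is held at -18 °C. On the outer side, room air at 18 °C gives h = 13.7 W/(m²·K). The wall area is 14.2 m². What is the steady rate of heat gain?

Q ≈ 126 W

Treating each layer as a thermal resistance in series:
R_carbon steel = L/(kA) = 0.0037/(46.7×14.2) = 5.58×10^-6 K/W
R_cellular glass = L/(kA) = 0.175/(0.044×14.2) = 0.2801 K/W
R_cast iron = L/(kA) = 0.0026/(53.5×14.2) = 3.422×10^-6 K/W
R_outer film = 1/(h_o·A) = 1/(13.7×14.2) = 0.00514 K/W
R_total = 0.2852 K/W
Q = ΔT / R_total = 36 / 0.2852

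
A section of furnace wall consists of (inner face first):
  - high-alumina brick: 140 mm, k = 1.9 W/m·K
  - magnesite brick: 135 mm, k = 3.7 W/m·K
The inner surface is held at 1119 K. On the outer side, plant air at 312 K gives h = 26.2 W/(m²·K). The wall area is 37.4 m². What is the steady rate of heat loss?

Model the wall as resistances in series:
R_high-alumina brick = L/(kA) = 0.14/(1.9×37.4) = 0.00197 K/W
R_magnesite brick = L/(kA) = 0.135/(3.7×37.4) = 9.756×10^-4 K/W
R_outer film = 1/(h_o·A) = 1/(26.2×37.4) = 0.001021 K/W
R_total = 0.003966 K/W
Q = ΔT / R_total = 807 / 0.003966

Q ≈ 203000 W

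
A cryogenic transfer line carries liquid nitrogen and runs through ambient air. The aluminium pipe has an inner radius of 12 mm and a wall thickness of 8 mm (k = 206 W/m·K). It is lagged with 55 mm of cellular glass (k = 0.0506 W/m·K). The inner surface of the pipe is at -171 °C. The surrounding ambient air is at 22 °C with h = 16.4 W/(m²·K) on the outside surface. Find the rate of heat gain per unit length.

q′ ≈ 45 W/m

Cylindrical conduction, so R = ln(r₂/r₁)/(2πkL) per layer, in series:
R_aluminium pipe wall = ln(20/12)/(2π×206×1) = 3.947×10^-4 K/W
R_cellular glass = ln(75/20)/(2π×0.0506×1) = 4.157 K/W
R_outer film = 1/(h_o·2πr_oL) = 1/(16.4×2π×0.075×1) = 0.1294 K/W
R_total = 4.287 K/W
Q = ΔT/R_total = 193/4.287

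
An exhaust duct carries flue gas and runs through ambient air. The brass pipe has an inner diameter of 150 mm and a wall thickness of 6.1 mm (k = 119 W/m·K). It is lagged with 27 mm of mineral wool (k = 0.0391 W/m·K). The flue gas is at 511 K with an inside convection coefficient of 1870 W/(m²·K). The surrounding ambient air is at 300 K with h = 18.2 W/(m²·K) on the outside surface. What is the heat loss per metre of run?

q′ ≈ 169 W/m

Treating each annulus and film as a series resistance:
R_inner film = 1/(h_i·2πr₁L) = 1/(1870×2π×0.075×1) = 0.001135 K/W
R_brass pipe wall = ln(81.1/75)/(2π×119×1) = 1.046×10^-4 K/W
R_mineral wool = ln(108.1/81.1)/(2π×0.0391×1) = 1.17 K/W
R_outer film = 1/(h_o·2πr_oL) = 1/(18.2×2π×0.1081×1) = 0.0809 K/W
R_total = 1.252 K/W
Q = ΔT/R_total = 211/1.252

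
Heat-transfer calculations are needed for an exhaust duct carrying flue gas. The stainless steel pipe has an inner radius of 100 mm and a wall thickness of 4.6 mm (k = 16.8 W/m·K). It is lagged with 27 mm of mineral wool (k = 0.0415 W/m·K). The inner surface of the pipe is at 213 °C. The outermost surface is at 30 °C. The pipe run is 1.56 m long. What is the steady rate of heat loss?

Radial resistances (cylindrical: R_cond = ln(r_o/r_i)/(2πkL), R_conv = 1/(h·2πrL)):
R_stainless steel pipe wall = ln(104.6/100)/(2π×16.8×1.56) = 2.731×10^-4 K/W
R_mineral wool = ln(131.6/104.6)/(2π×0.0415×1.56) = 0.5645 K/W
R_total = 0.5648 K/W
Q = ΔT/R_total = 183/0.5648

Q ≈ 324 W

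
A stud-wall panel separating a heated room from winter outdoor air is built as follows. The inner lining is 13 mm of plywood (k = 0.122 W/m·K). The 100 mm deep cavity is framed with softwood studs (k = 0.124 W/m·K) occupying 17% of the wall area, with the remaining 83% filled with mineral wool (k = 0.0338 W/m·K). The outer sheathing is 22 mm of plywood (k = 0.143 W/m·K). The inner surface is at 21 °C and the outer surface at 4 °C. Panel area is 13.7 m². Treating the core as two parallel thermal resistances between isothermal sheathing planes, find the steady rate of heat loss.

Q ≈ 101 W

Sheathing layers in series; stud and cavity paths in parallel between them.
R_inner = 0.013/(0.122×13.7) = 0.007778 K/W
R_stud  = 0.1/(0.124×0.17×13.7) = 0.3463 K/W
R_cav   = 0.1/(0.0338×0.83×13.7) = 0.2602 K/W
1/R_core = 1/R_stud + 1/R_cav → R_core = 0.1486 K/W
R_outer = 0.022/(0.143×13.7) = 0.01123 K/W
R_total = 0.1676 K/W
Q = ΔT/R_total = 17/0.1676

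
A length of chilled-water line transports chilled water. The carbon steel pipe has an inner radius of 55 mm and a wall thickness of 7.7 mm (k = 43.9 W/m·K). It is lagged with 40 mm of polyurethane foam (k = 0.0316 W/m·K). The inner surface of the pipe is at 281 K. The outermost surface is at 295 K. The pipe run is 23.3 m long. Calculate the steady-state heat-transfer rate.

Q ≈ 131 W

Per-layer cylindrical resistances, series-summed:
R_carbon steel pipe wall = ln(62.7/55)/(2π×43.9×23.3) = 2.039×10^-5 K/W
R_polyurethane foam = ln(102.7/62.7)/(2π×0.0316×23.3) = 0.1067 K/W
R_total = 0.1067 K/W
Q = ΔT/R_total = 14/0.1067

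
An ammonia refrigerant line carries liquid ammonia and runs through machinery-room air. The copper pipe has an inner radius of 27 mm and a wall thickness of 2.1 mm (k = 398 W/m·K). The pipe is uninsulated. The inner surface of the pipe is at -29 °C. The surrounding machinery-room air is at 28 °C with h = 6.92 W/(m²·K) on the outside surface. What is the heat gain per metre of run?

q′ ≈ 72.1 W/m

Cylindrical conduction, so R = ln(r₂/r₁)/(2πkL) per layer, in series:
R_copper pipe wall = ln(29.1/27)/(2π×398×1) = 2.995×10^-5 K/W
R_outer film = 1/(h_o·2πr_oL) = 1/(6.92×2π×0.0291×1) = 0.7904 K/W
R_total = 0.7904 K/W
Q = ΔT/R_total = 57/0.7904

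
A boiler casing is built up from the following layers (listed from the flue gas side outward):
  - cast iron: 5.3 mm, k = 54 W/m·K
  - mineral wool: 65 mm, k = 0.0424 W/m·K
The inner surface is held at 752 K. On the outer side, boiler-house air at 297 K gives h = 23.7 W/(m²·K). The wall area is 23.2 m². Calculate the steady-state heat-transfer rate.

Q ≈ 6700 W

Thermal resistances in series:
R_cast iron = L/(kA) = 0.0053/(54×23.2) = 4.231×10^-6 K/W
R_mineral wool = L/(kA) = 0.065/(0.0424×23.2) = 0.06608 K/W
R_outer film = 1/(h_o·A) = 1/(23.7×23.2) = 0.001819 K/W
R_total = 0.0679 K/W
Q = ΔT / R_total = 455 / 0.0679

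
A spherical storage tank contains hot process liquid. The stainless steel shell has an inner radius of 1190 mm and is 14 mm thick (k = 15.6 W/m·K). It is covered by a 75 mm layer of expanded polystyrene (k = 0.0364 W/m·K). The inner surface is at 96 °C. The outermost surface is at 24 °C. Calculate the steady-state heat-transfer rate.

Each spherical layer contributes R = (1/r_i − 1/r_o)/(4πk):
R_stainless steel shell = (1/1.19 − 1/1.204)/(4π×15.6) = 4.984×10^-5 K/W
R_expanded polystyrene = (1/1.204 − 1/1.279)/(4π×0.0364) = 0.1065 K/W
R_total = 0.1065 K/W
Q = ΔT/R_total = 72/0.1065

Q ≈ 676 W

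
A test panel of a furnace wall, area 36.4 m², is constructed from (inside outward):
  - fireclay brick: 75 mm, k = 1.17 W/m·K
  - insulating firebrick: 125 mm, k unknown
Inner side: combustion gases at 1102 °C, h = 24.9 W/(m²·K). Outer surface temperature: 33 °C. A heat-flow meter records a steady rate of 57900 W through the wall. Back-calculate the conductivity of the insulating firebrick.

Treating each layer as a thermal resistance in series:
R_inner film = 1/(h_i·A) = 1/(24.9×36.4) = 0.001103 K/W
R_fireclay brick = L/(kA) = 0.075/(1.17×36.4) = 0.001761 K/W
Sum of known resistances R_other = 0.002864 K/W
Total R = ΔT/Q = 1069/57900 = 0.01846 K/W
R_insulating firebrick = R_total − R_other = 0.0156 K/W
k = L/(R·A) = 0.125/(0.0156×36.4)

k ≈ 0.22 W/(m·K)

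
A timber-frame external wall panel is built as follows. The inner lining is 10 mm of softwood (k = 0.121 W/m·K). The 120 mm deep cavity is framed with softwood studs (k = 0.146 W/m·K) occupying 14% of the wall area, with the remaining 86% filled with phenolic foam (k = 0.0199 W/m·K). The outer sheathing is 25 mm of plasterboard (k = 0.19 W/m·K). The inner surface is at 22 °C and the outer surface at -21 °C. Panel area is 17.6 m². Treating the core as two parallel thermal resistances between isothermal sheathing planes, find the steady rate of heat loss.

Sheathing layers in series; stud and cavity paths in parallel between them.
R_inner = 0.01/(0.121×17.6) = 0.004696 K/W
R_stud  = 0.12/(0.146×0.14×17.6) = 0.3336 K/W
R_cav   = 0.12/(0.0199×0.86×17.6) = 0.3984 K/W
1/R_core = 1/R_stud + 1/R_cav → R_core = 0.1816 K/W
R_outer = 0.025/(0.19×17.6) = 0.007476 K/W
R_total = 0.1937 K/W
Q = ΔT/R_total = 43/0.1937

Q ≈ 222 W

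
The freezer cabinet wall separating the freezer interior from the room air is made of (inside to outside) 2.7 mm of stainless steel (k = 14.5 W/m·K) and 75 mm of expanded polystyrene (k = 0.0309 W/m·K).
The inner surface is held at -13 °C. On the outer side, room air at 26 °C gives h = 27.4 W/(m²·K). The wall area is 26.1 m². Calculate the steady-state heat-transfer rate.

Thermal resistances in series:
R_stainless steel = L/(kA) = 0.0027/(14.5×26.1) = 7.134×10^-6 K/W
R_expanded polystyrene = L/(kA) = 0.075/(0.0309×26.1) = 0.093 K/W
R_outer film = 1/(h_o·A) = 1/(27.4×26.1) = 0.001398 K/W
R_total = 0.0944 K/W
Q = ΔT / R_total = 39 / 0.0944

Q ≈ 413 W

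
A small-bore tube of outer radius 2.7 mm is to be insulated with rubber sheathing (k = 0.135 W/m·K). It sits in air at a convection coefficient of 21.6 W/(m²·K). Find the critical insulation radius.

For a cylinder r_cr = k/h = 0.135/21.6
r_cr = 6.25 mm; since the bare radius (2.7 mm) is below r_cr, adding a thin layer of insulation will *increase* heat loss.

r_cr ≈ 6.25 mm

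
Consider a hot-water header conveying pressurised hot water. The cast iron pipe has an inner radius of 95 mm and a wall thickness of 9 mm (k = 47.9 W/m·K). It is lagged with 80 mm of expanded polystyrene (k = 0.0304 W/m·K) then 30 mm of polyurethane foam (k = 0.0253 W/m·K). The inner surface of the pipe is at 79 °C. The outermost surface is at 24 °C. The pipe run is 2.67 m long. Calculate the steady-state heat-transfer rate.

Q ≈ 37.3 W

For a radial system each layer contributes R = ln(r_out/r_in)/(2πkL); films add R = 1/(hA).
R_cast iron pipe wall = ln(104/95)/(2π×47.9×2.67) = 1.126×10^-4 K/W
R_expanded polystyrene = ln(184/104)/(2π×0.0304×2.67) = 1.119 K/W
R_polyurethane foam = ln(214/184)/(2π×0.0253×2.67) = 0.3559 K/W
R_total = 1.475 K/W
Q = ΔT/R_total = 55/1.475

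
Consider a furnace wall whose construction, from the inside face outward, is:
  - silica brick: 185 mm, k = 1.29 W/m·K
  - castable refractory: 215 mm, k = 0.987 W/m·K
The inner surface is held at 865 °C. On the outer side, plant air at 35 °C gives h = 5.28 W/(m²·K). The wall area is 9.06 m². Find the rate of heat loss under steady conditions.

Q ≈ 13700 W

Thermal resistances in series:
R_silica brick = L/(kA) = 0.185/(1.29×9.06) = 0.01583 K/W
R_castable refractory = L/(kA) = 0.215/(0.987×9.06) = 0.02404 K/W
R_outer film = 1/(h_o·A) = 1/(5.28×9.06) = 0.0209 K/W
R_total = 0.06078 K/W
Q = ΔT / R_total = 830 / 0.06078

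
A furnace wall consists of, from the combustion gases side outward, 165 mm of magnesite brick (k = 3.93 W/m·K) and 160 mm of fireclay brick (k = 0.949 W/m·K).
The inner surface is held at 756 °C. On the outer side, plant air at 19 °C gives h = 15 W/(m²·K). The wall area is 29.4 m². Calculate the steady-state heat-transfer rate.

Using the resistance-network approach (series):
R_magnesite brick = L/(kA) = 0.165/(3.93×29.4) = 0.001428 K/W
R_fireclay brick = L/(kA) = 0.16/(0.949×29.4) = 0.005735 K/W
R_outer film = 1/(h_o·A) = 1/(15×29.4) = 0.002268 K/W
R_total = 0.00943 K/W
Q = ΔT / R_total = 737 / 0.00943

Q ≈ 78200 W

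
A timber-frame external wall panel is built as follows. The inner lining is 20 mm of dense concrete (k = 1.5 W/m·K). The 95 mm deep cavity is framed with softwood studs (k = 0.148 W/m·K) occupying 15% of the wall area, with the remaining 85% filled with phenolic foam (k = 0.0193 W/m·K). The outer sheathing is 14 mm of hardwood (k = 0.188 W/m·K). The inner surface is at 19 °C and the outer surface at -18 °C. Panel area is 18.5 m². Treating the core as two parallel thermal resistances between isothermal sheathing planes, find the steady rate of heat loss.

Sheathing layers in series; stud and cavity paths in parallel between them.
R_inner = 0.02/(1.5×18.5) = 7.207×10^-4 K/W
R_stud  = 0.095/(0.148×0.15×18.5) = 0.2313 K/W
R_cav   = 0.095/(0.0193×0.85×18.5) = 0.313 K/W
1/R_core = 1/R_stud + 1/R_cav → R_core = 0.133 K/W
R_outer = 0.014/(0.188×18.5) = 0.004025 K/W
R_total = 0.1378 K/W
Q = ΔT/R_total = 37/0.1378

Q ≈ 269 W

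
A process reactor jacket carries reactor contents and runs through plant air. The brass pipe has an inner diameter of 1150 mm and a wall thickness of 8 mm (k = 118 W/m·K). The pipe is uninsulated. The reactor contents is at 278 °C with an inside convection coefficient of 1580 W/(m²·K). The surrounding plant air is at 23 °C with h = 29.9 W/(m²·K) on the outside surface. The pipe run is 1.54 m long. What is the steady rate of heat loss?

Q ≈ 42100 W

Treating each annulus and film as a series resistance:
R_inner film = 1/(h_i·2πr₁L) = 1/(1580×2π×0.575×1.54) = 1.138×10^-4 K/W
R_brass pipe wall = ln(583/575)/(2π×118×1.54) = 1.21×10^-5 K/W
R_outer film = 1/(h_o·2πr_oL) = 1/(29.9×2π×0.583×1.54) = 0.005929 K/W
R_total = 0.006055 K/W
Q = ΔT/R_total = 255/0.006055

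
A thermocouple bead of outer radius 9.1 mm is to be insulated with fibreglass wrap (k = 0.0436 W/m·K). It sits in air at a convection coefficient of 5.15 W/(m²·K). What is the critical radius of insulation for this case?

r_cr ≈ 16.9 mm

For a sphere r_cr = 2k/h = 2×0.0436/5.15
r_cr = 16.9 mm; since the bare radius (9.1 mm) is below r_cr, adding a thin layer of insulation will *increase* heat loss.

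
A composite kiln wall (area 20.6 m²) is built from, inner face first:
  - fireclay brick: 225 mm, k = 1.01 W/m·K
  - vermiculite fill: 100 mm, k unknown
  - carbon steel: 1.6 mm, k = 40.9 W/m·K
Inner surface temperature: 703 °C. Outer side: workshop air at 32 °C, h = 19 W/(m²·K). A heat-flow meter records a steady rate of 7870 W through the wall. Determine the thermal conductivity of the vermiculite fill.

k ≈ 0.0675 W/(m·K)

Model the wall as resistances in series:
R_fireclay brick = L/(kA) = 0.225/(1.01×20.6) = 0.01081 K/W
R_carbon steel = L/(kA) = 0.0016/(40.9×20.6) = 1.899×10^-6 K/W
R_outer film = 1/(h_o·A) = 1/(19×20.6) = 0.002555 K/W
Sum of known resistances R_other = 0.01337 K/W
Total R = ΔT/Q = 671/7870 = 0.08526 K/W
R_vermiculite fill = R_total − R_other = 0.07189 K/W
k = L/(R·A) = 0.1/(0.07189×20.6)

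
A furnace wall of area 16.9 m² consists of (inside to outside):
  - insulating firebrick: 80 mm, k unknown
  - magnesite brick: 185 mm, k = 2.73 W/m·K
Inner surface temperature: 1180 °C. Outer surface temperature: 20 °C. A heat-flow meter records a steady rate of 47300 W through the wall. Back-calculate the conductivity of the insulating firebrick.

Series thermal resistances:
R_magnesite brick = L/(kA) = 0.185/(2.73×16.9) = 0.00401 K/W
Sum of known resistances R_other = 0.00401 K/W
Total R = ΔT/Q = 1160/47300 = 0.02452 K/W
R_insulating firebrick = R_total − R_other = 0.02051 K/W
k = L/(R·A) = 0.08/(0.02051×16.9)

k ≈ 0.231 W/(m·K)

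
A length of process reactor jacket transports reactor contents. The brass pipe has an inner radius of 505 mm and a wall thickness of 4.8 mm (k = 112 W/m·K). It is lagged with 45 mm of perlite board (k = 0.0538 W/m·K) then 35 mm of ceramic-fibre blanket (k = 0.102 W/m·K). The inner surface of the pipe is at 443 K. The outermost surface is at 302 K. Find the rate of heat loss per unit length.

Per-layer cylindrical resistances, series-summed:
R_brass pipe wall = ln(509.8/505)/(2π×112×1) = 1.344×10^-5 K/W
R_perlite board = ln(554.8/509.8)/(2π×0.0538×1) = 0.2502 K/W
R_ceramic-fibre blanket = ln(589.8/554.8)/(2π×0.102×1) = 0.09546 K/W
R_total = 0.3457 K/W
Q = ΔT/R_total = 141/0.3457

q′ ≈ 408 W/m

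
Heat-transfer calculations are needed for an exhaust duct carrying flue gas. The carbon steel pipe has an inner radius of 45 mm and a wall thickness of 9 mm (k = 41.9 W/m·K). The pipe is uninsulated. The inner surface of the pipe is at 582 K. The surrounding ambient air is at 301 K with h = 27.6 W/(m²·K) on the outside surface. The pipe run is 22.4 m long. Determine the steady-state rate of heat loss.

Q ≈ 58600 W

Cylindrical conduction, so R = ln(r₂/r₁)/(2πkL) per layer, in series:
R_carbon steel pipe wall = ln(54/45)/(2π×41.9×22.4) = 3.092×10^-5 K/W
R_outer film = 1/(h_o·2πr_oL) = 1/(27.6×2π×0.054×22.4) = 0.004767 K/W
R_total = 0.004798 K/W
Q = ΔT/R_total = 281/0.004798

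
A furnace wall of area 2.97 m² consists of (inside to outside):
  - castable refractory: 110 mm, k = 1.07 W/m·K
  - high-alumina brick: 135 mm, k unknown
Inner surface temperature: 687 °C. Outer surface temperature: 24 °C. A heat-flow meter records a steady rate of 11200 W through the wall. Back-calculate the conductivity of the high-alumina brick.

Treating each layer as a thermal resistance in series:
R_castable refractory = L/(kA) = 0.11/(1.07×2.97) = 0.03461 K/W
Sum of known resistances R_other = 0.03461 K/W
Total R = ΔT/Q = 663/11200 = 0.0592 K/W
R_high-alumina brick = R_total − R_other = 0.02458 K/W
k = L/(R·A) = 0.135/(0.02458×2.97)

k ≈ 1.85 W/(m·K)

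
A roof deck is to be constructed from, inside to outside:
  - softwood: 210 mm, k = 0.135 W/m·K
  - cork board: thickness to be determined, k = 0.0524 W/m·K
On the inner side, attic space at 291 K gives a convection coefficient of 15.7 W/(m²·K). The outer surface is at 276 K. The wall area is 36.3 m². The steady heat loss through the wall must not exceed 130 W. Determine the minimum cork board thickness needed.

L ≈ 135 mm

Thermal resistances in series:
R_inner film = 1/(h_i·A) = 1/(15.7×36.3) = 0.001755 K/W
R_softwood = L/(kA) = 0.21/(0.135×36.3) = 0.04285 K/W
Sum of the known resistances R_other = 0.04461 K/W
Required total resistance R_tot = ΔT/Q_allow = 15/130 = 0.1154 K/W
R_cork board = R_tot − R_other = 0.07078 K/W
L = R·k·A = 0.07078×0.0524×36.3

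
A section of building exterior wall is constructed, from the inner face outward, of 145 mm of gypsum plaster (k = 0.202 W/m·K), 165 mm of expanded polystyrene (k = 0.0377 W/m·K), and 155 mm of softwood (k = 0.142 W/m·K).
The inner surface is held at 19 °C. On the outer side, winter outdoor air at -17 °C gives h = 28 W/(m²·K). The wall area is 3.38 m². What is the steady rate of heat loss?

Q ≈ 19.6 W

Thermal resistances in series:
R_gypsum plaster = L/(kA) = 0.145/(0.202×3.38) = 0.2124 K/W
R_expanded polystyrene = L/(kA) = 0.165/(0.0377×3.38) = 1.295 K/W
R_softwood = L/(kA) = 0.155/(0.142×3.38) = 0.3229 K/W
R_outer film = 1/(h_o·A) = 1/(28×3.38) = 0.01057 K/W
R_total = 1.841 K/W
Q = ΔT / R_total = 36 / 1.841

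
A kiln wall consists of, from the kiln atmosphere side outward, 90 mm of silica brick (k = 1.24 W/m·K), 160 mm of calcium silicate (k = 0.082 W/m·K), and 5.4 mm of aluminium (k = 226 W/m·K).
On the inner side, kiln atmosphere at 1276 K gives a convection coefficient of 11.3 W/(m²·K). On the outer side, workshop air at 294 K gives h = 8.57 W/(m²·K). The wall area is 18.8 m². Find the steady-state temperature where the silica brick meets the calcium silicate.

T ≈ 1210 K

Treating each layer as a thermal resistance in series:
R_inner film = 1/(h_i·A) = 1/(11.3×18.8) = 0.004707 K/W
R_silica brick = L/(kA) = 0.09/(1.24×18.8) = 0.003861 K/W
R_calcium silicate = L/(kA) = 0.16/(0.082×18.8) = 0.1038 K/W
R_aluminium = L/(kA) = 0.0054/(226×18.8) = 1.271×10^-6 K/W
R_outer film = 1/(h_o·A) = 1/(8.57×18.8) = 0.006207 K/W
R_total = 0.1186 K/W;  Q = ΔT/R_total = 982/0.1186 = 8282 W
T_interface = T_inner − Q·ΣR(inner→interface) = 1276 − 8280×0.008568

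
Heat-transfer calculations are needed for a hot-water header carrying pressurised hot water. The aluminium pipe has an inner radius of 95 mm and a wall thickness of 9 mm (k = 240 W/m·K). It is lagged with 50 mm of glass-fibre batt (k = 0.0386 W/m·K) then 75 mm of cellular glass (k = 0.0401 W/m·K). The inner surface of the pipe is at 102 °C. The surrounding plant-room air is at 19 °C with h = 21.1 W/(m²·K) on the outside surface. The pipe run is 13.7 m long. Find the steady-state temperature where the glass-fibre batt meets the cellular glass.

T ≈ 60.4 °C

Per-layer cylindrical resistances, series-summed:
R_aluminium pipe wall = ln(104/95)/(2π×240×13.7) = 4.381×10^-6 K/W
R_glass-fibre batt = ln(154/104)/(2π×0.0386×13.7) = 0.1181 K/W
R_cellular glass = ln(229/154)/(2π×0.0401×13.7) = 0.1149 K/W
R_outer film = 1/(h_o·2πr_oL) = 1/(21.1×2π×0.229×13.7) = 0.002404 K/W
R_total = 0.2355 K/W
Q = ΔT/R_total = 83/0.2355
Q = 352 W
T_interface = T_inner − Q·ΣR(inner→interface) = 102 − 352×0.1182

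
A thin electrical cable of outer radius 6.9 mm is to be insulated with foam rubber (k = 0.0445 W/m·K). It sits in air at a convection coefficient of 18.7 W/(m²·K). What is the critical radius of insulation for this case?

For a cylinder r_cr = k/h = 0.0445/18.7
r_cr = 2.38 mm; since the bare radius (6.9 mm) is above r_cr, any added insulation will reduce heat loss.

r_cr ≈ 2.38 mm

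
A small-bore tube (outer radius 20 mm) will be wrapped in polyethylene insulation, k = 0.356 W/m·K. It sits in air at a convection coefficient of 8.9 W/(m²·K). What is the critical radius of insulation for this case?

r_cr ≈ 40 mm

For a cylinder r_cr = k/h = 0.356/8.9
r_cr = 40 mm; since the bare radius (20 mm) is below r_cr, adding a thin layer of insulation will *increase* heat loss.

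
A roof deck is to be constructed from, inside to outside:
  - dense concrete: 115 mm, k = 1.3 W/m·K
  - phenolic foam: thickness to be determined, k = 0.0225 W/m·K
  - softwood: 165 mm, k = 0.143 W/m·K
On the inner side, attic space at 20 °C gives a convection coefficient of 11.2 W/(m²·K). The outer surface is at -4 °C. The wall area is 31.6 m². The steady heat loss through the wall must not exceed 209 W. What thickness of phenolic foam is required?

Series thermal resistances:
R_inner film = 1/(h_i·A) = 1/(11.2×31.6) = 0.002825 K/W
R_dense concrete = L/(kA) = 0.115/(1.3×31.6) = 0.002799 K/W
R_softwood = L/(kA) = 0.165/(0.143×31.6) = 0.03651 K/W
Sum of the known resistances R_other = 0.04214 K/W
Required total resistance R_tot = ΔT/Q_allow = 24/209 = 0.1148 K/W
R_phenolic foam = R_tot − R_other = 0.07269 K/W
L = R·k·A = 0.07269×0.0225×31.6

L ≈ 51.7 mm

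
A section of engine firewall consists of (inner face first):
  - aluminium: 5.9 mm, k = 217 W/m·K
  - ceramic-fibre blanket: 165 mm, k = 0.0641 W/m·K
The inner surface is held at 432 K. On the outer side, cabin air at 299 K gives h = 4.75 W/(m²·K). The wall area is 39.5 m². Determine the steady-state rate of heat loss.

Q ≈ 1890 W

Series thermal resistances:
R_aluminium = L/(kA) = 0.0059/(217×39.5) = 6.883×10^-7 K/W
R_ceramic-fibre blanket = L/(kA) = 0.165/(0.0641×39.5) = 0.06517 K/W
R_outer film = 1/(h_o·A) = 1/(4.75×39.5) = 0.00533 K/W
R_total = 0.0705 K/W
Q = ΔT / R_total = 133 / 0.0705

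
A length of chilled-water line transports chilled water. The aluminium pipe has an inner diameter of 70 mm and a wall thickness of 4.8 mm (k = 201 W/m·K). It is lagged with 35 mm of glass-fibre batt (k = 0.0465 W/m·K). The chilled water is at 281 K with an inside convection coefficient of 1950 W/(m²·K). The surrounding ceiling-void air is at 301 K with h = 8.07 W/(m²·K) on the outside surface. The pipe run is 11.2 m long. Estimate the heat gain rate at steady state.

Per-layer cylindrical resistances, series-summed:
R_inner film = 1/(h_i·2πr₁L) = 1/(1950×2π×0.035×11.2) = 2.082×10^-4 K/W
R_aluminium pipe wall = ln(39.8/35)/(2π×201×11.2) = 9.086×10^-6 K/W
R_glass-fibre batt = ln(74.8/39.8)/(2π×0.0465×11.2) = 0.1928 K/W
R_outer film = 1/(h_o·2πr_oL) = 1/(8.07×2π×0.0748×11.2) = 0.02354 K/W
R_total = 0.2166 K/W
Q = ΔT/R_total = 20/0.2166

Q ≈ 92.3 W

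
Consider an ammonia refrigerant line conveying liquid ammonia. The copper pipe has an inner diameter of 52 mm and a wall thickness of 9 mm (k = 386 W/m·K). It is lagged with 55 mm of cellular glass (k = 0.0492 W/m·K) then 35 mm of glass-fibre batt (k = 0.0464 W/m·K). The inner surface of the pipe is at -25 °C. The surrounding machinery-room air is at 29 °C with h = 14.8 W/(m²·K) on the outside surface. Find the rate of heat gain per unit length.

Per-layer cylindrical resistances, series-summed:
R_copper pipe wall = ln(35/26)/(2π×386×1) = 1.226×10^-4 K/W
R_cellular glass = ln(90/35)/(2π×0.0492×1) = 3.055 K/W
R_glass-fibre batt = ln(125/90)/(2π×0.0464×1) = 1.127 K/W
R_outer film = 1/(h_o·2πr_oL) = 1/(14.8×2π×0.125×1) = 0.08603 K/W
R_total = 4.268 K/W
Q = ΔT/R_total = 54/4.268

q′ ≈ 12.7 W/m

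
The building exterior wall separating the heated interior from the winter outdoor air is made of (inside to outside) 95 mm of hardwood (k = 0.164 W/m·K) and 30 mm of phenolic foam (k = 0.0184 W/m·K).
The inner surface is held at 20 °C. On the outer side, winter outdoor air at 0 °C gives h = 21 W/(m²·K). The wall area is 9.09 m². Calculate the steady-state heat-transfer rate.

Q ≈ 80.5 W

Using the resistance-network approach (series):
R_hardwood = L/(kA) = 0.095/(0.164×9.09) = 0.06373 K/W
R_phenolic foam = L/(kA) = 0.03/(0.0184×9.09) = 0.1794 K/W
R_outer film = 1/(h_o·A) = 1/(21×9.09) = 0.005239 K/W
R_total = 0.2483 K/W
Q = ΔT / R_total = 20 / 0.2483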